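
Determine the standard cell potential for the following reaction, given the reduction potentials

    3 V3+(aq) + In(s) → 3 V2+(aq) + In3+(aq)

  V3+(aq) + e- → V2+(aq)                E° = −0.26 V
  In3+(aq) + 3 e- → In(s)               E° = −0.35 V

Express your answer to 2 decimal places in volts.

In the reaction as written, V3+(aq) is reduced (cathode) and In3+(aq) is produced by oxidation at the anode.
E°cell = E°(cathode) − E°(anode) = −0.26 − (−0.35) = +0.09 V.

+0.09 V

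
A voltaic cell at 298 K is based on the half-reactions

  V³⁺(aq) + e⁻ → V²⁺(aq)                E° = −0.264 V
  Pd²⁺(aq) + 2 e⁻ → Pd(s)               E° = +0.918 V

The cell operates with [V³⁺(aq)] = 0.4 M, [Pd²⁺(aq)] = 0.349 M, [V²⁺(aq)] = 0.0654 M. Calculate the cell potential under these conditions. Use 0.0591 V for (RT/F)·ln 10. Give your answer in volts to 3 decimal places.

Since E°(Pd²⁺/Pd) > E°(V³⁺/V²⁺), Pd²⁺/Pd serves as the cathode.
E°cell = E°cat − E°an = +0.918 − (−0.264) = +1.182 V; n = 2.
For the overall reaction Pd²⁺(aq) + 2 V²⁺(aq) → Pd(s) + 2 V³⁺(aq), Q = [V³⁺(aq)]^2 / ([Pd²⁺(aq)]·[V²⁺(aq)]^2) = 107, giving log Q = 2.030.
Applying E = E° − (RT ln10/nF)·log Q gives +1.182 − (0.0591/2)(2.030) = +1.122 V.

+1.122 V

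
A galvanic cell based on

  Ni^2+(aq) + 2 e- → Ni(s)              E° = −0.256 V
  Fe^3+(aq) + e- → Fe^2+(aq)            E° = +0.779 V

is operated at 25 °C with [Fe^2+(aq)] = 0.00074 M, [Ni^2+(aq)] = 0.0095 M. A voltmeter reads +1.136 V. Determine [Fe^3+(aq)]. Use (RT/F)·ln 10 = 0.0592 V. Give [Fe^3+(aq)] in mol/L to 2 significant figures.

Fe³⁺/Fe²⁺ is the cathode (higher E°); E°cell = +0.779 − (−0.256) = +1.035 V with n = 2.
Rearranging E = E° − (0.0592/n)·log Q gives log Q = 2(+1.035 − (+1.136))/0.0592 = −3.412.
The balanced reaction is 2 Fe^3+(aq) + Ni(s) → 2 Fe^2+(aq) + Ni^2+(aq), so Q = ([Fe^2+(aq)]^2·[Ni^2+(aq)]) / [Fe^3+(aq)]^2.
Solving for the unknown gives log [Fe^3+(aq)] = −2.436, so [Fe^3+(aq)] ≈ 0.0037 M.

0.0037 M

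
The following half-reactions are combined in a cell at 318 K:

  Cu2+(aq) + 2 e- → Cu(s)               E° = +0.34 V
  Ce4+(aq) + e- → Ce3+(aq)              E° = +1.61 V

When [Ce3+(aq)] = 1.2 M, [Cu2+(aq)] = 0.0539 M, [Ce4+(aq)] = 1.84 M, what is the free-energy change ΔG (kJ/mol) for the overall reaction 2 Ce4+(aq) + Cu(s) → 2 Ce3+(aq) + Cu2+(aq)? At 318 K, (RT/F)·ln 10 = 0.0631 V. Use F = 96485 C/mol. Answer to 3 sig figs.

−255 kJ/mol

With Ce⁴⁺/Ce³⁺ reduced at the cathode, E°cell = +1.61 − (+0.34) = +1.27 V and n = 2.
Q = ([Ce3+(aq)]^2·[Cu2+(aq)]) / [Ce4+(aq)]^2 = 0.0229, so log Q = −1.640 and E = +1.27 − (0.0631/2)(−1.640) = +1.3217 V.
ΔG = −nFE = −(2)(96485)(+1.3217) J/mol = −255 kJ/mol.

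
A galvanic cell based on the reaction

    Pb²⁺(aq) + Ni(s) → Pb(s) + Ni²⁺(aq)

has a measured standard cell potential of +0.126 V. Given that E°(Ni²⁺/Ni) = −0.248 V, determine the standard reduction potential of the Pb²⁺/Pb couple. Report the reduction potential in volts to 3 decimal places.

In the reaction as written the Pb²⁺/Pb couple is reduced (cathode) and Ni²⁺/Ni is oxidized (anode), so E°cell = E°(Pb²⁺/Pb) − E°(Ni²⁺/Ni).
E°(Pb²⁺/Pb) = E°cell + E°(anode) = +0.126 + (−0.248) = −0.122 V.

−0.122 V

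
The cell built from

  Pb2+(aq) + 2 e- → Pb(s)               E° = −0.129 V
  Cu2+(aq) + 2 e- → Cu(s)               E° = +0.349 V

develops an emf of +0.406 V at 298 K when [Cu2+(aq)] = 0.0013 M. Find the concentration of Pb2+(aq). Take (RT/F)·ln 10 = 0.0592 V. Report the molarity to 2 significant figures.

Cu²⁺/Cu is the cathode (higher E°); E°cell = +0.349 − (−0.129) = +0.478 V with n = 2.
Since E = E° − (0.0592/n)·log Q, log Q = n(E° − E)/0.0592 = 2.432.
The balanced reaction is Cu2+(aq) + Pb(s) → Cu(s) + Pb2+(aq), so Q = [Pb2+(aq)] / [Cu2+(aq)].
Substituting the known concentrations and solving, log [Pb2+(aq)] = −0.454 and [Pb2+(aq)] = 0.35 M.

0.35 M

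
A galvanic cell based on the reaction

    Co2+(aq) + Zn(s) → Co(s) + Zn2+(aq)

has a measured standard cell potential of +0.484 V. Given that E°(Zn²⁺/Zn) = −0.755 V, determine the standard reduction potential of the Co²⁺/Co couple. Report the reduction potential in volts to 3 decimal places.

In the reaction as written the Co²⁺/Co couple is reduced (cathode) and Zn²⁺/Zn is oxidized (anode), so E°cell = E°(Co²⁺/Co) − E°(Zn²⁺/Zn).
E°(Co²⁺/Co) = E°cell + E°(anode) = +0.484 + (−0.755) = −0.271 V.

−0.271 V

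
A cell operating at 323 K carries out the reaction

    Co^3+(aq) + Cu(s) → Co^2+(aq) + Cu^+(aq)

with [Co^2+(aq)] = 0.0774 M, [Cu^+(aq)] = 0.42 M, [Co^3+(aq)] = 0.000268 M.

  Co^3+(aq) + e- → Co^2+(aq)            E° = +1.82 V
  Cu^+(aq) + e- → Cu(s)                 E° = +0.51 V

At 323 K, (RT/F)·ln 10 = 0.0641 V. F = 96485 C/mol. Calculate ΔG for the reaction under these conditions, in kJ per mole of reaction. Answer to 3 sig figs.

E°cell = +1.82 − (+0.51) = +1.31 V; the balanced reaction transfers n = 1 electron.
Here Q = ([Co^2+(aq)]·[Cu^+(aq)]) / [Co^3+(aq)] = 121 (log Q = 2.084), giving E = +1.31 − (0.0641/1)·(2.084) = +1.1764 V.
Finally ΔG = −nFE = −(1)(96485 C/mol)(+1.1764 V) = −114 kJ/mol.

−114 kJ/mol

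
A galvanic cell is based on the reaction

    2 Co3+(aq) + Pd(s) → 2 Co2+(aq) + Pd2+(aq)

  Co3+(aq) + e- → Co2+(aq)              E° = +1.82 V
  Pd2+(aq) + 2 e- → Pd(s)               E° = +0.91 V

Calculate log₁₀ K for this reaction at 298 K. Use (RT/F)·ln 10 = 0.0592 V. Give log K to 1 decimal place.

log K = 30.7

The Co³⁺/Co²⁺ couple is reduced (cathode); E°cell = +1.82 − (+0.91) = +0.91 V with n = 2.
At equilibrium E = 0, so log K = nE°cell / 0.0592 = (2)(+0.91) / 0.0592 = 30.7.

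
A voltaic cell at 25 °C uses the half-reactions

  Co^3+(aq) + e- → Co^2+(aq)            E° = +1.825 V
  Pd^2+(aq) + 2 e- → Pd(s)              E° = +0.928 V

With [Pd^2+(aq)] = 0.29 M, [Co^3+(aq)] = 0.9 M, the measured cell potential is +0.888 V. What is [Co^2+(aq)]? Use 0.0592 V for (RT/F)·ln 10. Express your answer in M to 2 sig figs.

The Co³⁺/Co²⁺ couple has the larger reduction potential, so it is the cathode: E°cell = +1.825 − (+0.928) = +0.897 V and n = 2.
From the Nernst equation, log Q = n(E° − E)/0.0592 = 2·(+0.897 − (+0.888))/0.0592 = 0.304.
For 2 Co^3+(aq) + Pd(s) → 2 Co^2+(aq) + Pd^2+(aq), the reaction quotient is Q = ([Co^2+(aq)]^2·[Pd^2+(aq)]) / [Co^3+(aq)]^2.
Solving for the unknown gives log [Co^2+(aq)] = 0.375, so [Co^2+(aq)] ≈ 2.4 M.

2.4 M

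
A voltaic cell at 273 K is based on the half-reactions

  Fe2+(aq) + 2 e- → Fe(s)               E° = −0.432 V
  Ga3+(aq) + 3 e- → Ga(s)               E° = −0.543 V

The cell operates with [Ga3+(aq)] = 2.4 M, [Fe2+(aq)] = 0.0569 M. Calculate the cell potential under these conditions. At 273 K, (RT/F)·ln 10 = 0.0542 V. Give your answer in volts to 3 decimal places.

+0.070 V

Fe²⁺/Fe is reduced (cathode, E° = −0.432 V) and Ga³⁺/Ga is oxidized (anode).
E°cell = E°cat − E°an = −0.432 − (−0.543) = +0.111 V; n = 6.
Balancing gives 3 Fe2+(aq) + 2 Ga(s) → 3 Fe(s) + 2 Ga3+(aq); hence Q = [Ga3+(aq)]^2 / [Fe2+(aq)]^3 = 3.13×10^4 (log Q = 4.495).
By the Nernst equation, E = +0.111 − (0.0542/6)·(4.495) = +0.070 V.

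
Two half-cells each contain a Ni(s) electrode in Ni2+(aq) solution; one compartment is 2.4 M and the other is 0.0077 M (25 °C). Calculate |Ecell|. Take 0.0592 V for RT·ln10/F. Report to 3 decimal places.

For a concentration cell E°cell = 0, since both electrodes use the same couple.
The compartment with the higher Ni2+(aq) concentration (2.4 M) acts as the cathode; ions are reduced there and produced at the dilute (0.0077 M) anode.
With n = 2, Ecell = −(0.0592/2)·log([dilute]/[conc]) = −(0.0592/2)·log(0.0077/2.4) = +0.074 V.

0.074 V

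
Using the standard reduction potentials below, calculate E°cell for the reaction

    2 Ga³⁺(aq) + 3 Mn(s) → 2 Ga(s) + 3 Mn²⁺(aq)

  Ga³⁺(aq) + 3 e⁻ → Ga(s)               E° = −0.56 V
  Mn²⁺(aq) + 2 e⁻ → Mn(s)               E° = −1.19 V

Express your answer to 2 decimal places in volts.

Ga³⁺(aq) gains electrons, so the Ga³⁺/Ga couple is the cathode; the Mn²⁺/Mn couple is the anode.
E°cell = E°(cathode) − E°(anode) = −0.56 − (−1.19) = +0.63 V.

+0.63 V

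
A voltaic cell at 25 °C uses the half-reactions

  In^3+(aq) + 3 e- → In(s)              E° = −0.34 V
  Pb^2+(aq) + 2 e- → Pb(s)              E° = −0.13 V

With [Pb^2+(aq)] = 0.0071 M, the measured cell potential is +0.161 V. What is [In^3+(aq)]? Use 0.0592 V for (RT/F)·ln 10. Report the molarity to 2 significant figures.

0.18 M

Pb²⁺/Pb is the cathode (higher E°); E°cell = −0.13 − (−0.34) = +0.21 V with n = 6.
Rearranging E = E° − (0.0592/n)·log Q gives log Q = 6(+0.21 − (+0.161))/0.0592 = 4.966.
The balanced reaction is 3 Pb^2+(aq) + 2 In(s) → 3 Pb(s) + 2 In^3+(aq), so Q = [In^3+(aq)]^2 / [Pb^2+(aq)]^3.
Solving for the unknown gives log [In^3+(aq)] = −0.740, so [In^3+(aq)] ≈ 0.18 M.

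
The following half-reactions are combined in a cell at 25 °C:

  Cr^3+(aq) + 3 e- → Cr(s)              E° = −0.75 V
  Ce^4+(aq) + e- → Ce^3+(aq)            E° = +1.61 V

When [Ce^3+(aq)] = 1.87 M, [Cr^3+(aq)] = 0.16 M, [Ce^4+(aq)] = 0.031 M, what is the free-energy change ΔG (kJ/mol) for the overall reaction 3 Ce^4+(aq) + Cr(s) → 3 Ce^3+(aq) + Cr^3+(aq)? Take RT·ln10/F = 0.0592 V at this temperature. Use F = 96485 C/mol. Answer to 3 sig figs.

The standard cell potential is +1.61 − (−0.75) = +2.36 V, with n = 3 electrons in the balanced equation.
Q = ([Ce^3+(aq)]^3·[Cr^3+(aq)]) / [Ce^4+(aq)]^3 = 3.51×10^4, so log Q = 4.546 and E = +2.36 − (0.0592/3)(4.546) = +2.2703 V.
ΔG = −nFE = −(3)(96485)(+2.2703) J/mol = −657 kJ/mol.

−657 kJ/mol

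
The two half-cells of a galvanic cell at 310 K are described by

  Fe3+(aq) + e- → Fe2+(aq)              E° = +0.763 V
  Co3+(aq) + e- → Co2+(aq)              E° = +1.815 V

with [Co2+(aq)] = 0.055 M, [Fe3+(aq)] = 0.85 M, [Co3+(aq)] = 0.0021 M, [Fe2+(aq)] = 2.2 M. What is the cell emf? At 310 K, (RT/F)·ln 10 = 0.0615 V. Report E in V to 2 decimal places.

The Co³⁺/Co²⁺ couple has the more positive E°, so it is the cathode; Fe³⁺/Fe²⁺ is the anode.
E°cell = +1.815 − (+0.763) = +1.052 V, with n = 1 electron transferred.
For the overall reaction Co3+(aq) + Fe2+(aq) → Co2+(aq) + Fe3+(aq), Q = ([Co2+(aq)]·[Fe3+(aq)]) / ([Co3+(aq)]·[Fe2+(aq)]) = 10.1, giving log Q = 1.005.
By the Nernst equation, E = +1.052 − (0.0615/1)·(1.005) = +0.99 V.

+0.99 V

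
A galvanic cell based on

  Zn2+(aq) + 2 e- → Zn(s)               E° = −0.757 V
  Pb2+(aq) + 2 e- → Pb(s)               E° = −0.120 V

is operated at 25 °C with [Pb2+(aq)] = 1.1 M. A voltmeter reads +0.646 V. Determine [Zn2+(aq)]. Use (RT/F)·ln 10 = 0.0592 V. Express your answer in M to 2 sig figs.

0.55 M

Pb²⁺/Pb is the cathode (higher E°); E°cell = −0.120 − (−0.757) = +0.637 V with n = 2.
Rearranging E = E° − (0.0592/n)·log Q gives log Q = 2(+0.637 − (+0.646))/0.0592 = −0.304.
Balancing electrons gives Pb2+(aq) + Zn(s) → Pb(s) + Zn2+(aq); thus Q = [Zn2+(aq)] / [Pb2+(aq)].
Substituting the known concentrations and solving, log [Zn2+(aq)] = −0.263 and [Zn2+(aq)] = 0.55 M.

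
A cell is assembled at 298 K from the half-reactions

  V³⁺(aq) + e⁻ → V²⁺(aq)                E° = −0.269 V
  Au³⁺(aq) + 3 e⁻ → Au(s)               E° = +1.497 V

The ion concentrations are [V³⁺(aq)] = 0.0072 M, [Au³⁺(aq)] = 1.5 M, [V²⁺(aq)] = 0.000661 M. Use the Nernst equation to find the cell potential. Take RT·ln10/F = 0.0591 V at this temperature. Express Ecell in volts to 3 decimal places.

+1.708 V

Au³⁺/Au is reduced (cathode, E° = +1.497 V) and V³⁺/V²⁺ is oxidized (anode).
The standard potential is +1.497 − (−0.269) = +1.766 V and the balanced reaction transfers n = 3 electrons.
For the overall reaction Au³⁺(aq) + 3 V²⁺(aq) → Au(s) + 3 V³⁺(aq), Q = [V³⁺(aq)]^3 / ([Au³⁺(aq)]·[V²⁺(aq)]^3) = 862, giving log Q = 2.935.
E = E° − (0.0591/n)·log Q = +1.766 − (0.0591/3)(2.935) = +1.708 V.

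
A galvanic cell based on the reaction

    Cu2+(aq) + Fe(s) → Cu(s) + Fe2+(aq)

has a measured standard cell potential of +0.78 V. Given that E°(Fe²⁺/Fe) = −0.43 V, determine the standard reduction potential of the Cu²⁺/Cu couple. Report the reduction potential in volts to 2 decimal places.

+0.35 V

In the reaction as written the Cu²⁺/Cu couple is reduced (cathode) and Fe²⁺/Fe is oxidized (anode), so E°cell = E°(Cu²⁺/Cu) − E°(Fe²⁺/Fe).
E°(Cu²⁺/Cu) = E°cell + E°(anode) = +0.78 + (−0.43) = +0.35 V.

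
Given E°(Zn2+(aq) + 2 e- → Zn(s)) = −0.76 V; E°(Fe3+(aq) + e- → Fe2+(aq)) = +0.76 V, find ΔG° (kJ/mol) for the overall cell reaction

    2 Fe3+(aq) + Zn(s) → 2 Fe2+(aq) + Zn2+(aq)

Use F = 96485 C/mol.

In the reaction as written Fe3+(aq) is reduced, so the Fe³⁺/Fe²⁺ couple is the cathode and Zn²⁺/Zn is the anode.
E°cell = +0.76 − (−0.76) = +1.52 V; balancing electrons gives n = 2.
ΔG° = −nFE°cell = −(2)(96485)(+1.52) J/mol = −293 kJ/mol.

−293 kJ/mol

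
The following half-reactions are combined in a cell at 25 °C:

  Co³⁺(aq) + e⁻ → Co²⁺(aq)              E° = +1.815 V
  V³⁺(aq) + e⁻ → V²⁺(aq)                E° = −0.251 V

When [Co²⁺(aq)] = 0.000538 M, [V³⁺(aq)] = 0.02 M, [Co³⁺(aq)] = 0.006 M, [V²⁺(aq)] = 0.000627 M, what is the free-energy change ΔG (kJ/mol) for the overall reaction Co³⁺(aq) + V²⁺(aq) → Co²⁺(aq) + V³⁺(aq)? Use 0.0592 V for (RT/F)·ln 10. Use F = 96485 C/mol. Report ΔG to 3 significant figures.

With Co³⁺/Co²⁺ reduced at the cathode, E°cell = +1.815 − (−0.251) = +2.066 V and n = 1.
Here Q = ([Co²⁺(aq)]·[V³⁺(aq)]) / ([Co³⁺(aq)]·[V²⁺(aq)]) = 2.86 (log Q = 0.456), giving E = +2.066 − (0.0592/1)·(0.456) = +2.0390 V.
ΔG = −nFE = −(1)(96485)(+2.0390) J/mol = −197 kJ/mol.

−197 kJ/mol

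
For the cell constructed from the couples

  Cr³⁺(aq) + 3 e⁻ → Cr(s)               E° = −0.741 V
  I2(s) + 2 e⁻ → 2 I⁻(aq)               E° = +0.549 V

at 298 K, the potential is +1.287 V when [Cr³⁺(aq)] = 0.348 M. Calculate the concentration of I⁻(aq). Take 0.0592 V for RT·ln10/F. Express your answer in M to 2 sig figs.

1.6 M

With I₂/I⁻ at the cathode and Cr³⁺/Cr at the anode, E°cell = +0.549 − (−0.741) = +1.290 V (n = 6).
Rearranging E = E° − (0.0592/n)·log Q gives log Q = 6(+1.290 − (+1.287))/0.0592 = 0.304.
Balancing electrons gives 3 I2(s) + 2 Cr(s) → 6 I⁻(aq) + 2 Cr³⁺(aq); thus Q = [I⁻(aq)]^6·[Cr³⁺(aq)]^2.
Isolating [I⁻(aq)] in Q = 10^{0.304} yields log [I⁻(aq)] = 0.203, i.e. 1.6 M.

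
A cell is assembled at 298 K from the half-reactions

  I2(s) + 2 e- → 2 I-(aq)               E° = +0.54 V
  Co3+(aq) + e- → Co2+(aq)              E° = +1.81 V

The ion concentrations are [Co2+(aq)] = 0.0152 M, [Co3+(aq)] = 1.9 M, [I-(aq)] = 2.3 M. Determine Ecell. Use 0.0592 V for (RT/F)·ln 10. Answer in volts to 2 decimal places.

+1.42 V

Since E°(Co³⁺/Co²⁺) > E°(I₂/I⁻), Co³⁺/Co²⁺ serves as the cathode.
The standard potential is +1.81 − (+0.54) = +1.27 V and the balanced reaction transfers n = 2 electrons.
The balanced reaction is 2 Co3+(aq) + 2 I-(aq) → 2 Co2+(aq) + I2(s), so Q = [Co2+(aq)]^2 / ([Co3+(aq)]^2·[I-(aq)]^2) = 1.21×10^−5 and log Q = −4.917.
Applying E = E° − (RT ln10/nF)·log Q gives +1.27 − (0.0592/2)(−4.917) = +1.42 V.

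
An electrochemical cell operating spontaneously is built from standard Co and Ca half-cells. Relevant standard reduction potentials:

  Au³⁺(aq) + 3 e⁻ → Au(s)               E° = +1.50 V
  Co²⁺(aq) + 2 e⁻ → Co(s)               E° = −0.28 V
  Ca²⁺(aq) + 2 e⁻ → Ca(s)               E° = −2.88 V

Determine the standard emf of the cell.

Of the two couples in this cell, the one with the more positive reduction potential is reduced at the cathode: here that is Co²⁺/Co (−0.28 V); Ca²⁺/Ca (−2.88 V) is the anode.
E°cell = E°(cathode) − E°(anode) = −0.28 − (−2.88) = +2.60 V.

+2.60 V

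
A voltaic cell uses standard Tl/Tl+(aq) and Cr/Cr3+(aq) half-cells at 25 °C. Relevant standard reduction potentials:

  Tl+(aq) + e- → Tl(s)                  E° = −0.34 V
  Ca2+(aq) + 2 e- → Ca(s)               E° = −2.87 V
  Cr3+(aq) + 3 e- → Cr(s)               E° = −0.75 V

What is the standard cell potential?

+0.41 V

Of the two couples in this cell, the one with the more positive reduction potential is reduced at the cathode: here that is Tl⁺/Tl (−0.34 V); Cr³⁺/Cr (−0.75 V) is the anode.
E°cell = E°(cathode) − E°(anode) = −0.34 − (−0.75) = +0.41 V.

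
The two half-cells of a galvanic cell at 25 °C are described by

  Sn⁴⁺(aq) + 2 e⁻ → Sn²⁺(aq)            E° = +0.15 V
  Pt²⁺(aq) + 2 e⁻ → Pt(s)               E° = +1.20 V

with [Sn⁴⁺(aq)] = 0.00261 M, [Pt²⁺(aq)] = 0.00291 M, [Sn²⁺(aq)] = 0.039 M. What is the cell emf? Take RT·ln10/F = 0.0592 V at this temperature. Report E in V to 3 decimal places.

+1.010 V

Pt²⁺/Pt is reduced (cathode, E° = +1.20 V) and Sn⁴⁺/Sn²⁺ is oxidized (anode).
E°cell = E°cat − E°an = +1.20 − (+0.15) = +1.05 V; n = 2.
The balanced reaction is Pt²⁺(aq) + Sn²⁺(aq) → Pt(s) + Sn⁴⁺(aq), so Q = [Sn⁴⁺(aq)] / ([Pt²⁺(aq)]·[Sn²⁺(aq)]) = 23 and log Q = 1.362.
Applying E = E° − (RT ln10/nF)·log Q gives +1.05 − (0.0592/2)(1.362) = +1.010 V.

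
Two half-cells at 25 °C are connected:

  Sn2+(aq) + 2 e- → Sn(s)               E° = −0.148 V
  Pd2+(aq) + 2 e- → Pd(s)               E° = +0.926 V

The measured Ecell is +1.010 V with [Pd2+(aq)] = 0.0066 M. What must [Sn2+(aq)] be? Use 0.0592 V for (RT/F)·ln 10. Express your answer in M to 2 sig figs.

With Pd²⁺/Pd at the cathode and Sn²⁺/Sn at the anode, E°cell = +0.926 − (−0.148) = +1.074 V (n = 2).
Since E = E° − (0.0592/n)·log Q, log Q = n(E° − E)/0.0592 = 2.162.
The balanced reaction is Pd2+(aq) + Sn(s) → Pd(s) + Sn2+(aq), so Q = [Sn2+(aq)] / [Pd2+(aq)].
Substituting the known concentrations and solving, log [Sn2+(aq)] = −0.018 and [Sn2+(aq)] = 0.96 M.

0.96 M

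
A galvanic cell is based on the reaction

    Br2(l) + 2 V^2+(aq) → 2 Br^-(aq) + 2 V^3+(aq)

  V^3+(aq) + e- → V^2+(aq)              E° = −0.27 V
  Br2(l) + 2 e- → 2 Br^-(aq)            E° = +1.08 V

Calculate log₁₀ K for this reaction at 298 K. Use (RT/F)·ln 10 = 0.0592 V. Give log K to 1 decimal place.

The Br₂/Br⁻ couple is reduced (cathode); E°cell = +1.08 − (−0.27) = +1.35 V with n = 2.
At equilibrium E = 0, so log K = nE°cell / 0.0592 = (2)(+1.35) / 0.0592 = 45.6.

log K = 45.6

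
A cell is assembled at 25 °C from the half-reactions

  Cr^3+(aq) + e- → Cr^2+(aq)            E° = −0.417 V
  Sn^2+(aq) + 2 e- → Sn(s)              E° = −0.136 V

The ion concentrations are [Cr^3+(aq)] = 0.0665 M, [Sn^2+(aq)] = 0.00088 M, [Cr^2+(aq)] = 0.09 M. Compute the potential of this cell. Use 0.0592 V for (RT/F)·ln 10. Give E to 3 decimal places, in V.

The Sn²⁺/Sn couple has the more positive E°, so it is the cathode; Cr³⁺/Cr²⁺ is the anode.
The standard potential is −0.136 − (−0.417) = +0.281 V and the balanced reaction transfers n = 2 electrons.
Balancing gives Sn^2+(aq) + 2 Cr^2+(aq) → Sn(s) + 2 Cr^3+(aq); hence Q = [Cr^3+(aq)]^2 / ([Sn^2+(aq)]·[Cr^2+(aq)]^2) = 620 (log Q = 2.793).
By the Nernst equation, E = +0.281 − (0.0592/2)·(2.793) = +0.198 V.

+0.198 V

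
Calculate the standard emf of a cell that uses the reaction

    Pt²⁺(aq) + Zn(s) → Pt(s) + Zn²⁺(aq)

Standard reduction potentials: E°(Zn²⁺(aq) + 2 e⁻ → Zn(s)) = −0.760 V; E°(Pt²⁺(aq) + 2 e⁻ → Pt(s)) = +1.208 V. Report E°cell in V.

+1.968 V

Pt²⁺(aq) gains electrons, so the Pt²⁺/Pt couple is the cathode; the Zn²⁺/Zn couple is the anode.
E°cell = E°(cathode) − E°(anode) = +1.208 − (−0.760) = +1.968 V.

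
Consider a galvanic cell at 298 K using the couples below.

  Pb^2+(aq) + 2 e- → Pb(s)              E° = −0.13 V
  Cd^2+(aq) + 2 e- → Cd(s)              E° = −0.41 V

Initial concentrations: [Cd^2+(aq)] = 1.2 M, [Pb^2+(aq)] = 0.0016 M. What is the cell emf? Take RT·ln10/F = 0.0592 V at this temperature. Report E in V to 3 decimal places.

Since E°(Pb²⁺/Pb) > E°(Cd²⁺/Cd), Pb²⁺/Pb serves as the cathode.
E°cell = −0.13 − (−0.41) = +0.28 V, with n = 2 electrons transferred.
The balanced reaction is Pb^2+(aq) + Cd(s) → Pb(s) + Cd^2+(aq), so Q = [Cd^2+(aq)] / [Pb^2+(aq)] = 750 and log Q = 2.875.
Applying E = E° − (RT ln10/nF)·log Q gives +0.28 − (0.0592/2)(2.875) = +0.195 V.

+0.195 V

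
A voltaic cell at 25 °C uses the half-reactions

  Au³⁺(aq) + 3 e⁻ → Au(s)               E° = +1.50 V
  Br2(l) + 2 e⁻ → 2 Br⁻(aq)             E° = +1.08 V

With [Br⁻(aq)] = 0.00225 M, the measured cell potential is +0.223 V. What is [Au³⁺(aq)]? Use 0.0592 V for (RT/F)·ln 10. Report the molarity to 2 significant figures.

Au³⁺/Au is the cathode (higher E°); E°cell = +1.50 − (+1.08) = +0.42 V with n = 6.
From the Nernst equation, log Q = n(E° − E)/0.0592 = 6·(+0.42 − (+0.223))/0.0592 = 19.966.
The balanced reaction is 2 Au³⁺(aq) + 6 Br⁻(aq) → 2 Au(s) + 3 Br2(l), so Q = 1 / ([Au³⁺(aq)]^2·[Br⁻(aq)]^6).
Substituting the known concentrations and solving, log [Au³⁺(aq)] = −2.040 and [Au³⁺(aq)] = 0.0091 M.

0.0091 M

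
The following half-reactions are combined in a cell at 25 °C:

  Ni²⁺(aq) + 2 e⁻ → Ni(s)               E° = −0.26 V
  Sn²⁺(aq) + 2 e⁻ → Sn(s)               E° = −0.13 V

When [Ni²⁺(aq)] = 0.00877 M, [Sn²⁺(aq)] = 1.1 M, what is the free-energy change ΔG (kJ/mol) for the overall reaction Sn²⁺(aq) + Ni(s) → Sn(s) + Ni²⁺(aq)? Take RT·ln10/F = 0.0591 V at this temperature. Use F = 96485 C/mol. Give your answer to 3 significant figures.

−37.1 kJ/mol

With Sn²⁺/Sn reduced at the cathode, E°cell = −0.13 − (−0.26) = +0.13 V and n = 2.
Q = [Ni²⁺(aq)] / [Sn²⁺(aq)] = 0.00797, so log Q = −2.098 and E = +0.13 − (0.0591/2)(−2.098) = +0.1920 V.
Then ΔG = −nFE = −2 × 96485 × +0.1920 J/mol = −37.1 kJ/mol.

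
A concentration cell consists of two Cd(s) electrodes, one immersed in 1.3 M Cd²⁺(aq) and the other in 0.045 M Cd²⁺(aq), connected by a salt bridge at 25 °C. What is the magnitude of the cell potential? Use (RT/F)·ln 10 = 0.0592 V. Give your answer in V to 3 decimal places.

0.043 V

For a concentration cell E°cell = 0, since both electrodes use the same couple.
The compartment with the higher Cd²⁺(aq) concentration (1.3 M) acts as the cathode; ions are reduced there and produced at the dilute (0.045 M) anode.
With n = 2, Ecell = −(0.0592/2)·log([dilute]/[conc]) = −(0.0592/2)·log(0.045/1.3) = +0.043 V.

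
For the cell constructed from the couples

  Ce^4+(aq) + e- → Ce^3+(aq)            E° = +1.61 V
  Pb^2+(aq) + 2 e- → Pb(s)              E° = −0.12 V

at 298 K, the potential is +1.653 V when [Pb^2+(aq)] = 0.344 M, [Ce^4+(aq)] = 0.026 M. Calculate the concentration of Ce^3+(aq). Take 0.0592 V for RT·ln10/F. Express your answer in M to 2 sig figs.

0.89 M

Ce⁴⁺/Ce³⁺ is the cathode (higher E°); E°cell = +1.61 − (−0.12) = +1.73 V with n = 2.
Since E = E° − (0.0592/n)·log Q, log Q = n(E° − E)/0.0592 = 2.601.
For 2 Ce^4+(aq) + Pb(s) → 2 Ce^3+(aq) + Pb^2+(aq), the reaction quotient is Q = ([Ce^3+(aq)]^2·[Pb^2+(aq)]) / [Ce^4+(aq)]^2.
Substituting the known concentrations and solving, log [Ce^3+(aq)] = −0.053 and [Ce^3+(aq)] = 0.89 M.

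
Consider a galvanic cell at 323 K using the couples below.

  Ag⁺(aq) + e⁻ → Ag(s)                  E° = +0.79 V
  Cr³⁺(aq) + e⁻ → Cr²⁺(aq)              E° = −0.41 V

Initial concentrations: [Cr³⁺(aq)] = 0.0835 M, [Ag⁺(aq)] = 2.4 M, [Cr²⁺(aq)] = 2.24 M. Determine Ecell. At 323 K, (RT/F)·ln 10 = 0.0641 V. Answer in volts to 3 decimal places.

The Ag⁺/Ag couple has the more positive E°, so it is the cathode; Cr³⁺/Cr²⁺ is the anode.
E°cell = E°cat − E°an = +0.79 − (−0.41) = +1.20 V; n = 1.
For the overall reaction Ag⁺(aq) + Cr²⁺(aq) → Ag(s) + Cr³⁺(aq), Q = [Cr³⁺(aq)] / ([Ag⁺(aq)]·[Cr²⁺(aq)]) = 0.0155, giving log Q = −1.809.
Applying E = E° − (RT ln10/nF)·log Q gives +1.20 − (0.0641/1)(−1.809) = +1.316 V.

+1.316 V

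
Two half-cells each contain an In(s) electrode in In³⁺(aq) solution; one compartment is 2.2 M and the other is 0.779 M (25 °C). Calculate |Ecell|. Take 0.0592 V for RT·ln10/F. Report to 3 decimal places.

0.009 V

For a concentration cell E°cell = 0, since both electrodes use the same couple.
The compartment with the higher In³⁺(aq) concentration (2.2 M) acts as the cathode; ions are reduced there and produced at the dilute (0.779 M) anode.
With n = 3, Ecell = −(0.0592/3)·log([dilute]/[conc]) = −(0.0592/3)·log(0.779/2.2) = +0.009 V.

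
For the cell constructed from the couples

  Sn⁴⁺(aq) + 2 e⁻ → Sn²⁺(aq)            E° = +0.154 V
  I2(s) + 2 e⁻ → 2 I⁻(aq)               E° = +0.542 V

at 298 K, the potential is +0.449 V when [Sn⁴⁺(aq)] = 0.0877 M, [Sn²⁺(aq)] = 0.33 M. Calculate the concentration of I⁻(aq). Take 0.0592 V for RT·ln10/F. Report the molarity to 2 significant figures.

The I₂/I⁻ couple has the larger reduction potential, so it is the cathode: E°cell = +0.542 − (+0.154) = +0.388 V and n = 2.
Since E = E° − (0.0592/n)·log Q, log Q = n(E° − E)/0.0592 = −2.061.
Balancing electrons gives I2(s) + Sn²⁺(aq) → 2 I⁻(aq) + Sn⁴⁺(aq); thus Q = ([I⁻(aq)]^2·[Sn⁴⁺(aq)]) / [Sn²⁺(aq)].
Solving for the unknown gives log [I⁻(aq)] = −0.743, so [I⁻(aq)] ≈ 0.18 M.

0.18 M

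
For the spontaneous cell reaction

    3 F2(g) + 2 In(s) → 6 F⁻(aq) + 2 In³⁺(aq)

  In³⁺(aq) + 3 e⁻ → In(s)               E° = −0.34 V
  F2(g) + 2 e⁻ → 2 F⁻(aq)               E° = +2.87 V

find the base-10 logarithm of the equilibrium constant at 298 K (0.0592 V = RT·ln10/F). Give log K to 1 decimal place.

The F₂/F⁻ couple is reduced (cathode); E°cell = +2.87 − (−0.34) = +3.21 V with n = 6.
At equilibrium E = 0, so log K = nE°cell / 0.0592 = (6)(+3.21) / 0.0592 = 325.3.

log K = 325.3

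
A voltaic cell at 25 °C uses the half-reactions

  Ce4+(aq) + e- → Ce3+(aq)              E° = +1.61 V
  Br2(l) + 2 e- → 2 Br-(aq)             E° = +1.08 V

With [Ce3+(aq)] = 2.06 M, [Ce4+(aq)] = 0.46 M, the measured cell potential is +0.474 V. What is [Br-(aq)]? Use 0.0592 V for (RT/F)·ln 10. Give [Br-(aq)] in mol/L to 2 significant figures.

0.51 M

Ce⁴⁺/Ce³⁺ is the cathode (higher E°); E°cell = +1.61 − (+1.08) = +0.53 V with n = 2.
Rearranging E = E° − (0.0592/n)·log Q gives log Q = 2(+0.53 − (+0.474))/0.0592 = 1.892.
The balanced reaction is 2 Ce4+(aq) + 2 Br-(aq) → 2 Ce3+(aq) + Br2(l), so Q = [Ce3+(aq)]^2 / ([Ce4+(aq)]^2·[Br-(aq)]^2).
Isolating [Br-(aq)] in Q = 10^{1.892} yields log [Br-(aq)] = −0.295, i.e. 0.51 M.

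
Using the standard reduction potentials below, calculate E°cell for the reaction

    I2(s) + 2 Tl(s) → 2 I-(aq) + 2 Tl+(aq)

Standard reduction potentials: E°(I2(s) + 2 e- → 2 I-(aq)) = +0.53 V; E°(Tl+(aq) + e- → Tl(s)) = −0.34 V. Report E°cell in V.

I2(s) gains electrons, so the I₂/I⁻ couple is the cathode; the Tl⁺/Tl couple is the anode.
E°cell = E°(cathode) − E°(anode) = +0.53 − (−0.34) = +0.87 V.

+0.87 V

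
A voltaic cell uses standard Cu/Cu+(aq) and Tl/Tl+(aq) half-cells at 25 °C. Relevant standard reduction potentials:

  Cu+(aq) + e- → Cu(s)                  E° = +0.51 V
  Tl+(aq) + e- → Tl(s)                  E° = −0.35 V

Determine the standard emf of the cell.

Of the two couples in this cell, the one with the more positive reduction potential is reduced at the cathode: here that is Cu⁺/Cu (+0.51 V); Tl⁺/Tl (−0.35 V) is the anode.
E°cell = E°(cathode) − E°(anode) = +0.51 − (−0.35) = +0.86 V.

+0.86 V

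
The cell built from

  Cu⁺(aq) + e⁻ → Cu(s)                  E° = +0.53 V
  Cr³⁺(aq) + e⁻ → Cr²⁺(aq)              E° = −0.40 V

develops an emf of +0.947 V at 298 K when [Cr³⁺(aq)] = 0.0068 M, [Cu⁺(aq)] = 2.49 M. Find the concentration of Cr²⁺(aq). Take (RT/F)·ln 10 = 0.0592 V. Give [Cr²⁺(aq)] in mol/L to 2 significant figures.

The Cu⁺/Cu couple has the larger reduction potential, so it is the cathode: E°cell = +0.53 − (−0.40) = +0.93 V and n = 1.
From the Nernst equation, log Q = n(E° − E)/0.0592 = 1·(+0.93 − (+0.947))/0.0592 = −0.287.
For Cu⁺(aq) + Cr²⁺(aq) → Cu(s) + Cr³⁺(aq), the reaction quotient is Q = [Cr³⁺(aq)] / ([Cu⁺(aq)]·[Cr²⁺(aq)]).
Substituting the known concentrations and solving, log [Cr²⁺(aq)] = −2.277 and [Cr²⁺(aq)] = 0.0053 M.

0.0053 M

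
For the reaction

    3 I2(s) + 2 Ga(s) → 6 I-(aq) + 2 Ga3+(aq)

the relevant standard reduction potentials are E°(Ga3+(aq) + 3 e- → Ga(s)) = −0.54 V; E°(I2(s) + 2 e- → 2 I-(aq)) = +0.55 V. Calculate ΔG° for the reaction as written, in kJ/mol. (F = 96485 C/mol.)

In the reaction as written I2(s) is reduced, so the I₂/I⁻ couple is the cathode and Ga³⁺/Ga is the anode.
E°cell = +0.55 − (−0.54) = +1.09 V; balancing electrons gives n = 6.
ΔG° = −nFE°cell = −(6)(96485)(+1.09) J/mol = −631 kJ/mol.

−631 kJ/mol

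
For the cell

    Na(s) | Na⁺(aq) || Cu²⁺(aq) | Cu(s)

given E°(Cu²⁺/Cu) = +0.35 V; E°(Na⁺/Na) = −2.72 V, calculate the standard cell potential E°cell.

+3.07 V

By convention the left-hand electrode in cell notation is the anode (oxidation) and the right-hand electrode is the cathode (reduction).
E°cell = E°(right) − E°(left) = +0.35 − (−2.72) = +3.07 V.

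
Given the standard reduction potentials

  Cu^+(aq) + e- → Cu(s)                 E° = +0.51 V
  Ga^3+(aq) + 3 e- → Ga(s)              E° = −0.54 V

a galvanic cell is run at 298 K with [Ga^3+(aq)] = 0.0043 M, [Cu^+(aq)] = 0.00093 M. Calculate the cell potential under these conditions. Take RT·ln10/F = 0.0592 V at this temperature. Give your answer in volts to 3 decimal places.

+0.917 V

Cu⁺/Cu is reduced (cathode, E° = +0.51 V) and Ga³⁺/Ga is oxidized (anode).
E°cell = E°cat − E°an = +0.51 − (−0.54) = +1.05 V; n = 3.
Balancing gives 3 Cu^+(aq) + Ga(s) → 3 Cu(s) + Ga^3+(aq); hence Q = [Ga^3+(aq)] / [Cu^+(aq)]^3 = 5.35×10^6 (log Q = 6.728).
Applying E = E° − (RT ln10/nF)·log Q gives +1.05 − (0.0592/3)(6.728) = +0.917 V.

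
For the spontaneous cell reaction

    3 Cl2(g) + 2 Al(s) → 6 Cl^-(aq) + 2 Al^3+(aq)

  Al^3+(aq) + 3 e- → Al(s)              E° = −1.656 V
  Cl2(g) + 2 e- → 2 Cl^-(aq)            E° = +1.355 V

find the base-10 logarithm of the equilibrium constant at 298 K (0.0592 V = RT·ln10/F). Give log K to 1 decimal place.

The Cl₂/Cl⁻ couple is reduced (cathode); E°cell = +1.355 − (−1.656) = +3.011 V with n = 6.
At equilibrium E = 0, so log K = nE°cell / 0.0592 = (6)(+3.011) / 0.0592 = 305.2.

log K = 305.2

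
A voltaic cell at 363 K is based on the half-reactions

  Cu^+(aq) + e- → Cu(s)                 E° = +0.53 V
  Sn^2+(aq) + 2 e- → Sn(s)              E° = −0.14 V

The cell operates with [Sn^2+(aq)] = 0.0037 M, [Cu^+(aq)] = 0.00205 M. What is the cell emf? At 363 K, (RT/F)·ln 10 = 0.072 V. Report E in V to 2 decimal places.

Cu⁺/Cu is reduced (cathode, E° = +0.53 V) and Sn²⁺/Sn is oxidized (anode).
E°cell = +0.53 − (−0.14) = +0.67 V, with n = 2 electrons transferred.
Balancing gives 2 Cu^+(aq) + Sn(s) → 2 Cu(s) + Sn^2+(aq); hence Q = [Sn^2+(aq)] / [Cu^+(aq)]^2 = 880 (log Q = 2.945).
E = E° − (0.072/n)·log Q = +0.67 − (0.072/2)(2.945) = +0.56 V.

+0.56 V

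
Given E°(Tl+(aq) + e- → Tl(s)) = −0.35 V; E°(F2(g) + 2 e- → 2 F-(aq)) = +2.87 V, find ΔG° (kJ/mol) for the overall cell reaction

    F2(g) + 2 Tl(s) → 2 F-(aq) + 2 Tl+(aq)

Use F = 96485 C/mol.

−621 kJ/mol

In the reaction as written F2(g) is reduced, so the F₂/F⁻ couple is the cathode and Tl⁺/Tl is the anode.
E°cell = +2.87 − (−0.35) = +3.22 V; balancing electrons gives n = 2.
ΔG° = −nFE°cell = −(2)(96485)(+3.22) J/mol = −621 kJ/mol.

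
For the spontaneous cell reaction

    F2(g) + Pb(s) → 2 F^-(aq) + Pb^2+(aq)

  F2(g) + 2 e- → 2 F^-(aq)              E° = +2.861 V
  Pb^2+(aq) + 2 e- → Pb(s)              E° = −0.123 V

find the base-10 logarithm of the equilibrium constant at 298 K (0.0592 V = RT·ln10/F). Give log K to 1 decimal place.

log K = 100.8

The F₂/F⁻ couple is reduced (cathode); E°cell = +2.861 − (−0.123) = +2.984 V with n = 2.
At equilibrium E = 0, so log K = nE°cell / 0.0592 = (2)(+2.984) / 0.0592 = 100.8.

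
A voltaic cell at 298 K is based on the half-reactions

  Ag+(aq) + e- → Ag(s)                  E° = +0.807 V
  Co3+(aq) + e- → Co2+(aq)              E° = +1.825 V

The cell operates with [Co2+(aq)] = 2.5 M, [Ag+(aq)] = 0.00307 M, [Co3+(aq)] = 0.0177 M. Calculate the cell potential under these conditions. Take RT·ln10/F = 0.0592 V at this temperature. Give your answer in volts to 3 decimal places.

Since E°(Co³⁺/Co²⁺) > E°(Ag⁺/Ag), Co³⁺/Co²⁺ serves as the cathode.
E°cell = +1.825 − (+0.807) = +1.018 V, with n = 1 electron transferred.
For the overall reaction Co3+(aq) + Ag(s) → Co2+(aq) + Ag+(aq), Q = ([Co2+(aq)]·[Ag+(aq)]) / [Co3+(aq)] = 0.434, giving log Q = −0.363.
By the Nernst equation, E = +1.018 − (0.0592/1)·(−0.363) = +1.039 V.

+1.039 V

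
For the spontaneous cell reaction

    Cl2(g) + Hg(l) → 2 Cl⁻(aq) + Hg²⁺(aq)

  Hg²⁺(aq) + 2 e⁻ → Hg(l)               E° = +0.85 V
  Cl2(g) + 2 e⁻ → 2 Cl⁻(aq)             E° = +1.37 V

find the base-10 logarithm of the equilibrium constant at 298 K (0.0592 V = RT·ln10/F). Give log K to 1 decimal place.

log K = 17.6

The Cl₂/Cl⁻ couple is reduced (cathode); E°cell = +1.37 − (+0.85) = +0.52 V with n = 2.
At equilibrium E = 0, so log K = nE°cell / 0.0592 = (2)(+0.52) / 0.0592 = 17.6.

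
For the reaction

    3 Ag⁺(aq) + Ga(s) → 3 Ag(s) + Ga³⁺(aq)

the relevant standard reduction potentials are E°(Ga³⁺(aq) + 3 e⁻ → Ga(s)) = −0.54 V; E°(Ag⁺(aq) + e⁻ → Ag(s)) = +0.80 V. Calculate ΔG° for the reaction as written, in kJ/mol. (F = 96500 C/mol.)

−388 kJ/mol

In the reaction as written Ag⁺(aq) is reduced, so the Ag⁺/Ag couple is the cathode and Ga³⁺/Ga is the anode.
E°cell = +0.80 − (−0.54) = +1.34 V; balancing electrons gives n = 3.
ΔG° = −nFE°cell = −(3)(96500)(+1.34) J/mol = −388 kJ/mol.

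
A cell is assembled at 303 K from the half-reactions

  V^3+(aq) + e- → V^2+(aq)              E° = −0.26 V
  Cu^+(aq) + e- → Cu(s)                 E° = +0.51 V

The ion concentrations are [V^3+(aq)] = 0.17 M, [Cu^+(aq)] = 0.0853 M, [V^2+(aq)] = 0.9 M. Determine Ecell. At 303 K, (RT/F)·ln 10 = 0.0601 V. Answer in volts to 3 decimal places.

+0.749 V

Since E°(Cu⁺/Cu) > E°(V³⁺/V²⁺), Cu⁺/Cu serves as the cathode.
E°cell = +0.51 − (−0.26) = +0.77 V, with n = 1 electron transferred.
For the overall reaction Cu^+(aq) + V^2+(aq) → Cu(s) + V^3+(aq), Q = [V^3+(aq)] / ([Cu^+(aq)]·[V^2+(aq)]) = 2.21, giving log Q = 0.345.
E = E° − (0.0601/n)·log Q = +0.77 − (0.0601/1)(0.345) = +0.749 V.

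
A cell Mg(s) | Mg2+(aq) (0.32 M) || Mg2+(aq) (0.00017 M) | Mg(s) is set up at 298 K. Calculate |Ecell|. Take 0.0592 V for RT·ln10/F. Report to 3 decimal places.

For a concentration cell E°cell = 0, since both electrodes use the same couple.
The compartment with the higher Mg2+(aq) concentration (0.32 M) acts as the cathode; ions are reduced there and produced at the dilute (0.00017 M) anode.
With n = 2, Ecell = −(0.0592/2)·log([dilute]/[conc]) = −(0.0592/2)·log(0.00017/0.32) = +0.097 V.

0.097 V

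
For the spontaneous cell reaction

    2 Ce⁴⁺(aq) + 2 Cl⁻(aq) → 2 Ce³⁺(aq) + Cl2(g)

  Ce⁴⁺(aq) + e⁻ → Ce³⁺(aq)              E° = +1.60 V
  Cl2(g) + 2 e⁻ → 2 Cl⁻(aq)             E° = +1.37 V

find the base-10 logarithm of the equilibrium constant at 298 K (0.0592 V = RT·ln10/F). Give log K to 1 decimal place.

log K = 7.8

The Ce⁴⁺/Ce³⁺ couple is reduced (cathode); E°cell = +1.60 − (+1.37) = +0.23 V with n = 2.
At equilibrium E = 0, so log K = nE°cell / 0.0592 = (2)(+0.23) / 0.0592 = 7.8.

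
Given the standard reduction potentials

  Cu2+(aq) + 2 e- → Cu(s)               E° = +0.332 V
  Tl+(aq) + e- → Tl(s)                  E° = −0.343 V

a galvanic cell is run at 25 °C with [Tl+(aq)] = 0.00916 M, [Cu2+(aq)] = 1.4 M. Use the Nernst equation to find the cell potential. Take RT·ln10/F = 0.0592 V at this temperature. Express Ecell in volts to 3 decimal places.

Cu²⁺/Cu is reduced (cathode, E° = +0.332 V) and Tl⁺/Tl is oxidized (anode).
E°cell = E°cat − E°an = +0.332 − (−0.343) = +0.675 V; n = 2.
For the overall reaction Cu2+(aq) + 2 Tl(s) → Cu(s) + 2 Tl+(aq), Q = [Tl+(aq)]^2 / [Cu2+(aq)] = 5.99×10^−5, giving log Q = −4.222.
By the Nernst equation, E = +0.675 − (0.0592/2)·(−4.222) = +0.800 V.

+0.800 V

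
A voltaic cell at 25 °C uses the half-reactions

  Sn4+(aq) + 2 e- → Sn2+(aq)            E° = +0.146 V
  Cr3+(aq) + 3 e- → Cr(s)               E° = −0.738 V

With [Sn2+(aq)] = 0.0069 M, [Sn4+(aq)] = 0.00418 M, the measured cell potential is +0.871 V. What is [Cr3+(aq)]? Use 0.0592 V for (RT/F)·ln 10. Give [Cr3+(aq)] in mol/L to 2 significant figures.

Sn⁴⁺/Sn²⁺ is the cathode (higher E°); E°cell = +0.146 − (−0.738) = +0.884 V with n = 6.
Since E = E° − (0.0592/n)·log Q, log Q = n(E° − E)/0.0592 = 1.318.
For 3 Sn4+(aq) + 2 Cr(s) → 3 Sn2+(aq) + 2 Cr3+(aq), the reaction quotient is Q = ([Sn2+(aq)]^3·[Cr3+(aq)]^2) / [Sn4+(aq)]^3.
Isolating [Cr3+(aq)] in Q = 10^{1.318} yields log [Cr3+(aq)] = 0.332, i.e. 2.1 M.

2.1 M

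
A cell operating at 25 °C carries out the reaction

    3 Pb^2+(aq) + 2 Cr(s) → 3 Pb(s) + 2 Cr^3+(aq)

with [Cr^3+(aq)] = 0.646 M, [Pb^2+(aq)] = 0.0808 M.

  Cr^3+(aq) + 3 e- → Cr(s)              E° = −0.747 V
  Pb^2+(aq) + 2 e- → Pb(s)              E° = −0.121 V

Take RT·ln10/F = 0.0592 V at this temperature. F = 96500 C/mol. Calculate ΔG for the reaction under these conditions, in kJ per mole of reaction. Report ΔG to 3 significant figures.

−346 kJ/mol

E°cell = −0.121 − (−0.747) = +0.626 V; the balanced reaction transfers n = 6 electrons.
The reaction quotient is [Cr^3+(aq)]^2 / [Pb^2+(aq)]^3 = 791; by Nernst, E = +0.626 − (0.0592/6)(2.898) = +0.5974 V.
Then ΔG = −nFE = −6 × 96500 × +0.5974 J/mol = −346 kJ/mol.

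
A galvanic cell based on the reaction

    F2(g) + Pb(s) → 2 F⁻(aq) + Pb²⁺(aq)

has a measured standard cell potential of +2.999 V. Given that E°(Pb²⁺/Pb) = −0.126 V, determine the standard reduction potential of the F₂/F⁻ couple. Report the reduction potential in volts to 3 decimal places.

In the reaction as written the F₂/F⁻ couple is reduced (cathode) and Pb²⁺/Pb is oxidized (anode), so E°cell = E°(F₂/F⁻) − E°(Pb²⁺/Pb).
E°(F₂/F⁻) = E°cell + E°(anode) = +2.999 + (−0.126) = +2.873 V.

+2.873 V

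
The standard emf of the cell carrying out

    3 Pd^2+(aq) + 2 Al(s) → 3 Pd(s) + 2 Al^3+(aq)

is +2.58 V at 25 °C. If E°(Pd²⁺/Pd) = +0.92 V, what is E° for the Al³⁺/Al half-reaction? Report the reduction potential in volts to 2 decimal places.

−1.66 V

In the reaction as written the Pd²⁺/Pd couple is reduced (cathode) and Al³⁺/Al is oxidized (anode), so E°cell = E°(Pd²⁺/Pd) − E°(Al³⁺/Al).
E°(Al³⁺/Al) = E°(cathode) − E°cell = +0.92 − (+2.58) = −1.66 V.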